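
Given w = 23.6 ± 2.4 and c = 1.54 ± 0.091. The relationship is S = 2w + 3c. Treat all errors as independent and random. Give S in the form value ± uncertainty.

51.8 ± 4.81

Sums and differences: (δS)² = Σ (cᵢ δxᵢ)².
  (2·δw)² = 23.0;  (3·δc)² = 0.0745
δS = √(23.1) = 4.81
S = 51.8.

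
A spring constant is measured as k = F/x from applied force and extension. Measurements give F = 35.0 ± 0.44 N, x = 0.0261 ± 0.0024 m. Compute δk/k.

Products/powers → add relative errors in quadrature, weighted by exponent:
  (1·δF/F)² = (1×0.0126)² = 0.000158;  (-1·δx/x)² = (-1×0.0920)² = 0.00846
δk/k = √(0.00861) = 0.0928

0.0928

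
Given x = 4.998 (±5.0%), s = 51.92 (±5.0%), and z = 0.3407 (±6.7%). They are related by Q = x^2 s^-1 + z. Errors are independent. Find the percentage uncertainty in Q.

7.11%

Let p = x^2·s^-1 = 0.4811. δp/p = √((2·δx/x)² + (-1·δs/s)²) = √(0.0100 + 0.00250) = 0.112, so δp = 0.0538.
Q = p + z: δQ = √(δp² + δz²) = √(0.00289 + 0.000521) = 0.0584
Q = 0.8218, so δQ/Q = 0.0584/0.8218 = 0.0711.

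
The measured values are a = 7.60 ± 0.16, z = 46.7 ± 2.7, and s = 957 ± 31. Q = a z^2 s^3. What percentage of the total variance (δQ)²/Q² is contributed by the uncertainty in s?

(δQ/Q)² = (1·δa/a)² + (2·δz/z)² + (3·δs/s)²
  a term: (1×0.0211)² = 0.000443
  z term: (2×0.0578)² = 0.0134
  s term: (3×0.0324)² = 0.00944
Total = 0.0233. Share from s = 0.00944/0.0233 = 0.406.

40.6%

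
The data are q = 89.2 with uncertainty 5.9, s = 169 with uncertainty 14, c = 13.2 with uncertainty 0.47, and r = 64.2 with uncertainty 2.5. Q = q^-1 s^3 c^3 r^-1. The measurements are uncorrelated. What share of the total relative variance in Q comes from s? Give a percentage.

78.1%

(δQ/Q)² = (-1·δq/q)² + (3·δs/s)² + (3·δc/c)² + (-1·δr/r)²
  q term: (-1×0.0661)² = 0.00437
  s term: (3×0.0828)² = 0.0618
  c term: (3×0.0356)² = 0.0114
  r term: (-1×0.0389)² = 0.00152
Total = 0.0791. Share from s = 0.0618/0.0791 = 0.781.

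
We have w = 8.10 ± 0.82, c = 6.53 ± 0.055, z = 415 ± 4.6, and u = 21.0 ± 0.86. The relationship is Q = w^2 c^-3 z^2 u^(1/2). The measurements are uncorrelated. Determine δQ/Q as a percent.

20.6%

Since Q is a product/quotient, work with relative uncertainties:
  (2·δw/w)² = (2×0.101)² = 0.0410;  (-3·δc/c)² = (-3×0.00842)² = 0.000638;  (2·δz/z)² = (2×0.0111)² = 0.000491;  (½·δu/u)² = (0.5×0.0410)² = 0.000419
δQ/Q = √(0.0425) = 0.206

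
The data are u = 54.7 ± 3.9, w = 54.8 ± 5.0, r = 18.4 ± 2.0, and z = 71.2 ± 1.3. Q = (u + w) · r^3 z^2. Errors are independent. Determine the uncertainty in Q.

Let h = u + w = 110. δh = √(δu² + δw²) = √(15.2 + 25.0) = 6.34, so δh/h = 0.0579.
Q is then a monomial in h, r, z:
δQ/Q = √((δh/h)² + (3·δr/r)² + (2·δz/z)²) = √(0.00335 + 0.106 + 0.00133) = 0.333
Q = 3.46e+09, so δQ = 0.333 × 3.46e+09 = 1.15e+09.

1.15e+09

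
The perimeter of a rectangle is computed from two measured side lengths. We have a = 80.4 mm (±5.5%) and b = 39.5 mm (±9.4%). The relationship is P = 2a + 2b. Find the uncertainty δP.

11.5 mm

Absolute uncertainties add in quadrature for a linear combination:
  (2·δa)² = 78.2;  (2·δb)² = 55.1
δP = √(133) = 11.5 mm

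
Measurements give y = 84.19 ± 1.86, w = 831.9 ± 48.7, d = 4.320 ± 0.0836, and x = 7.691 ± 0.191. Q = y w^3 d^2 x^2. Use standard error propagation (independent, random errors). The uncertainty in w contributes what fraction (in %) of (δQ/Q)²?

(δQ/Q)² = (1·δy/y)² + (3·δw/w)² + (2·δd/d)² + (2·δx/x)²
  y term: (1×0.0221)² = 0.000488
  w term: (3×0.0585)² = 0.0308
  d term: (2×0.0194)² = 0.00150
  x term: (2×0.0248)² = 0.00247
Total = 0.0353. Share from w = 0.0308/0.0353 = 0.874.

87.4%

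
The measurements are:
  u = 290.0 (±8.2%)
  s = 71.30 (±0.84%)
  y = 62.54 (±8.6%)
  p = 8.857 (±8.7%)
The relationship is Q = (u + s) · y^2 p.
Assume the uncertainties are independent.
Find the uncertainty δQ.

2.55e+06

Let w = u + s = 361.3. δw = √(δu² + δs²) = √(565 + 0.359) = 23.8, so δw/w = 0.0658.
Q is then a monomial in w, y, p:
δQ/Q = √((δw/w)² + (2·δy/y)² + (1·δp/p)²) = √(0.00433 + 0.0296 + 0.00757) = 0.204
Q = 1.252e+07, so δQ = 0.204 × 1.252e+07 = 2.55e+06.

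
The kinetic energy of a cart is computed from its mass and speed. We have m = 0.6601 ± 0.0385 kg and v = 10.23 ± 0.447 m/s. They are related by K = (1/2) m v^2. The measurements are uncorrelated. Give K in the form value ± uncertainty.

Since K is a product/quotient, work with relative uncertainties:
  (1·δm/m)² = (1×0.0583)² = 0.00340;  (2·δv/v)² = (2×0.0437)² = 0.00764
δK/K = √(0.0110) = 0.105
K = 34.54 J, so δK = 0.105 × 34.54 = 3.63 J.

34.54 ± 3.63 J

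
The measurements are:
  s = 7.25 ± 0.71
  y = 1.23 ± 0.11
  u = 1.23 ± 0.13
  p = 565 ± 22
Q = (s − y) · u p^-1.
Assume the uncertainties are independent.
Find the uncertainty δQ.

0.00215

Let w = s − y = 6.02. δw = √(δs² + δy²) = √(0.504 + 0.0121) = 0.718, so δw/w = 0.119.
Q is then a monomial in w, u, p:
δQ/Q = √((δw/w)² + (1·δu/u)² + (-1·δp/p)²) = √(0.0142 + 0.0112 + 0.00152) = 0.164
Q = 0.0131, so δQ = 0.164 × 0.0131 = 0.00215.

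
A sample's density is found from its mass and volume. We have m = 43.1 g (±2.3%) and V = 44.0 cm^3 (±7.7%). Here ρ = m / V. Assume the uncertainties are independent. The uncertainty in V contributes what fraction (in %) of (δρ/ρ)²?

91.8%

(δρ/ρ)² = (1·δm/m)² + (-1·δV/V)²
  m term: (1×0.0230)² = 0.000529
  V term: (-1×0.0770)² = 0.00593
Total = 0.00646. Share from V = 0.00593/0.00646 = 0.918.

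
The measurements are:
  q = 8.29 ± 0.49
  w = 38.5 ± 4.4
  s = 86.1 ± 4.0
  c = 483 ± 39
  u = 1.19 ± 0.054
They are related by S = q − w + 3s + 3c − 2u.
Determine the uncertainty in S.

118

Absolute uncertainties add in quadrature for a linear combination:
  (δq)² = 0.240;  (δw)² = 19.4;  (3·δs)² = 144;  (3·δc)² = 13700;  (2·δu)² = 0.0117
δS = √(13900) = 118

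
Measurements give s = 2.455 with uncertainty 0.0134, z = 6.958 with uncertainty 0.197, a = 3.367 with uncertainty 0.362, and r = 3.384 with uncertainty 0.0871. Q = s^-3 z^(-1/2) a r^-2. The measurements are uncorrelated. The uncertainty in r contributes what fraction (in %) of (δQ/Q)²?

18.1%

(δQ/Q)² = (-3·δs/s)² + (−½·δz/z)² + (1·δa/a)² + (-2·δr/r)²
  s term: (-3×0.00546)² = 0.000268
  z term: (-0.5×0.0283)² = 0.000200
  a term: (1×0.108)² = 0.0116
  r term: (-2×0.0257)² = 0.00265
Total = 0.0147. Share from r = 0.00265/0.0147 = 0.181.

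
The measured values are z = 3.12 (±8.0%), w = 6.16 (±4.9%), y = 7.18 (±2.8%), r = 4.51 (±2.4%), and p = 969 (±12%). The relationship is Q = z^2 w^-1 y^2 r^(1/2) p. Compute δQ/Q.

Products/powers → add relative errors in quadrature, weighted by exponent:
  (2·δz/z)² = (2×0.0800)² = 0.0256;  (-1·δw/w)² = (-1×0.0490)² = 0.00240;  (2·δy/y)² = (2×0.0280)² = 0.00314;  (½·δr/r)² = (0.5×0.0240)² = 0.000144;  (1·δp/p)² = (1×0.120)² = 0.0144
δQ/Q = √(0.0457) = 0.214

0.214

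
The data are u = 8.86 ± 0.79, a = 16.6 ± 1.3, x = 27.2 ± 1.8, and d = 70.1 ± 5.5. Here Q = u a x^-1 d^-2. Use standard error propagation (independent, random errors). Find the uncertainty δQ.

Each factor contributes (exponent × relative error)² to (δQ/Q)²:
  (1·δu/u)² = (1×0.0892)² = 0.00795;  (1·δa/a)² = (1×0.0783)² = 0.00613;  (-1·δx/x)² = (-1×0.0662)² = 0.00438;  (-2·δd/d)² = (-2×0.0785)² = 0.0246
δQ/Q = √(0.0431) = 0.208
Q = 0.00110, so δQ = 0.208 × 0.00110 = 0.000228.

0.000228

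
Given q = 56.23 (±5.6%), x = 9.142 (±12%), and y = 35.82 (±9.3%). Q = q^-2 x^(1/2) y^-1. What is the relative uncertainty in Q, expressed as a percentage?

For a monomial Q ∝ q^-2, x^(1/2), y^-1, fractional errors add in quadrature:
  (-2·δq/q)² = (-2×0.0560)² = 0.0125;  (½·δx/x)² = (0.5×0.120)² = 0.00360;  (-1·δy/y)² = (-1×0.0930)² = 0.00865
δQ/Q = √(0.0248) = 0.157

15.7%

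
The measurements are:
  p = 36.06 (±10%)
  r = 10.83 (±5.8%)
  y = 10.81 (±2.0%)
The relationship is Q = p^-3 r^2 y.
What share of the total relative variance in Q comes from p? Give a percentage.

86.7%

(δQ/Q)² = (-3·δp/p)² + (2·δr/r)² + (1·δy/y)²
  p term: (-3×0.100)² = 0.0900
  r term: (2×0.0580)² = 0.0135
  y term: (1×0.0200)² = 0.000400
Total = 0.104. Share from p = 0.0900/0.104 = 0.867.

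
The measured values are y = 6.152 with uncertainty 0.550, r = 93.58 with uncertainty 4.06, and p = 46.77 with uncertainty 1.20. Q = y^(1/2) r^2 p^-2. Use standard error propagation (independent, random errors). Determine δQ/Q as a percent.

11.0%

Relative error in a monomial: (δQ/Q)² = Σ (nᵢ · δxᵢ/xᵢ)².
  (½·δy/y)² = (0.5×0.0894)² = 0.00200;  (2·δr/r)² = (2×0.0434)² = 0.00753;  (-2·δp/p)² = (-2×0.0257)² = 0.00263
δQ/Q = √(0.0122) = 0.110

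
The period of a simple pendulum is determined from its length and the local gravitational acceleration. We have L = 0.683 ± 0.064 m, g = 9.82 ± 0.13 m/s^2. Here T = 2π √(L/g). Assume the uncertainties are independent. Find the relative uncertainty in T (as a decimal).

Since T is a product/quotient, work with relative uncertainties:
  (½·δL/L)² = (0.5×0.0937)² = 0.00220;  (−½·δg/g)² = (-0.5×0.0132)² = 4.38e-05
δT/T = √(0.00224) = 0.0473

0.0473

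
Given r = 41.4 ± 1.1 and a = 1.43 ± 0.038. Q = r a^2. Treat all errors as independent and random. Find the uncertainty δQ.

Q is a product of powers, so relative uncertainties combine in quadrature:
  (1·δr/r)² = (1×0.0266)² = 0.000706;  (2·δa/a)² = (2×0.0266)² = 0.00282
δQ/Q = √(0.00353) = 0.0594
Q = 84.7, so δQ = 0.0594 × 84.7 = 5.03.

5.03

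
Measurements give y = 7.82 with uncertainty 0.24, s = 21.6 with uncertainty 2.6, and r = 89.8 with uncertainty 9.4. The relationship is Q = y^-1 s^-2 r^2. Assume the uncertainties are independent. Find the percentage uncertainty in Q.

Q is a product of powers, so relative uncertainties combine in quadrature:
  (-1·δy/y)² = (-1×0.0307)² = 0.000942;  (-2·δs/s)² = (-2×0.120)² = 0.0580;  (2·δr/r)² = (2×0.105)² = 0.0438
δQ/Q = √(0.103) = 0.321

32.1%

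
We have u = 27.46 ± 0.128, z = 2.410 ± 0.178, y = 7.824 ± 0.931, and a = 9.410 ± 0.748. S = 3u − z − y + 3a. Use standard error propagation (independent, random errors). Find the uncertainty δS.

Absolute uncertainties add in quadrature for a linear combination:
  (3·δu)² = 0.147;  (δz)² = 0.0317;  (δy)² = 0.867;  (3·δa)² = 5.04
δS = √(6.08) = 2.47

2.47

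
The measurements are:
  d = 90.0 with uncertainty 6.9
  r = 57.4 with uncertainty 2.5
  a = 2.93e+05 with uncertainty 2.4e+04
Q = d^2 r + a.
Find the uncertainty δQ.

Let p = d^2·r = 4.65e+05. δp/p = √((2·δd/d)² + (1·δr/r)²) = √(0.0235 + 0.00190) = 0.159, so δp = 74100.
Q = p + a: δQ = √(δp² + δa²) = √(5.49e+09 + 5.76e+08) = 77900

77900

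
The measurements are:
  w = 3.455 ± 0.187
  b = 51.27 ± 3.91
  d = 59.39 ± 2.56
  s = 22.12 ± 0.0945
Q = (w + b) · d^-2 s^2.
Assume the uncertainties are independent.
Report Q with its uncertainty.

Let u = w + b = 54.73. δu = √(δw² + δb²) = √(0.0350 + 15.3) = 3.91, so δu/u = 0.0715.
Q is then a monomial in u, d, s:
δQ/Q = √((δu/u)² + (-2·δd/d)² + (2·δs/s)²) = √(0.00512 + 0.00743 + 7.3e-05) = 0.112
Q = 7.592, so δQ = 0.112 × 7.592 = 0.853.

7.592 ± 0.853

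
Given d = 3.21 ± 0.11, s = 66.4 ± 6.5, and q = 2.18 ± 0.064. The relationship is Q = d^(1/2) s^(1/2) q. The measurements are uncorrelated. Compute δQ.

1.90

Relative error in a monomial: (δQ/Q)² = Σ (nᵢ · δxᵢ/xᵢ)².
  (½·δd/d)² = (0.5×0.0343)² = 0.000294;  (½·δs/s)² = (0.5×0.0979)² = 0.00240;  (1·δq/q)² = (1×0.0294)² = 0.000862
δQ/Q = √(0.00355) = 0.0596
Q = 31.8, so δQ = 0.0596 × 31.8 = 1.90.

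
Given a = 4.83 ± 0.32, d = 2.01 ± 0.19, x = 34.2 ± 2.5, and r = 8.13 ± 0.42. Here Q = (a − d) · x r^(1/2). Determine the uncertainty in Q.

Let u = a − d = 2.82. δu = √(δa² + δd²) = √(0.102 + 0.0361) = 0.372, so δu/u = 0.132.
Q is then a monomial in u, x, r:
δQ/Q = √((δu/u)² + (1·δx/x)² + (½·δr/r)²) = √(0.0174 + 0.00534 + 0.000667) = 0.153
Q = 275, so δQ = 0.153 × 275 = 42.1.

42.1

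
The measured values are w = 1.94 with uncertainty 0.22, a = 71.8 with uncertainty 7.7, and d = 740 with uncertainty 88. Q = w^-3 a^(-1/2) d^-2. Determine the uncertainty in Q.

1.24e-08

Relative error in a monomial: (δQ/Q)² = Σ (nᵢ · δxᵢ/xᵢ)².
  (-3·δw/w)² = (-3×0.113)² = 0.116;  (−½·δa/a)² = (-0.5×0.107)² = 0.00288;  (-2·δd/d)² = (-2×0.119)² = 0.0566
δQ/Q = √(0.175) = 0.419
Q = 2.95e-08, so δQ = 0.419 × 2.95e-08 = 1.24e-08.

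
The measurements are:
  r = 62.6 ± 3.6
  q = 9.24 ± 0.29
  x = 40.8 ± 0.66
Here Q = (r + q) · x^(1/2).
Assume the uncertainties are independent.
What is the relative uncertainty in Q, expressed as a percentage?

5.09%

Let u = r + q = 71.8. δu = √(δr² + δq²) = √(13.0 + 0.0841) = 3.61, so δu/u = 0.0503.
Q is then a monomial in u, x:
δQ/Q = √((δu/u)² + (½·δx/x)²) = √(0.00253 + 6.54e-05) = 0.0509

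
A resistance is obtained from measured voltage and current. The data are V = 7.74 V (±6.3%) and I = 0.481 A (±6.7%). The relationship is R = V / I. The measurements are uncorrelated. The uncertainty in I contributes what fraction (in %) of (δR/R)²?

53.1%

(δR/R)² = (1·δV/V)² + (-1·δI/I)²
  V term: (1×0.0630)² = 0.00397
  I term: (-1×0.0670)² = 0.00449
Total = 0.00846. Share from I = 0.00449/0.00846 = 0.531.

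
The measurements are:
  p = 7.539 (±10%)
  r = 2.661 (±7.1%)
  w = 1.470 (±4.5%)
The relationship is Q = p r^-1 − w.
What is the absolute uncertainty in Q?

0.354

Let h = p·r^-1 = 2.833. δh/h = √((1·δp/p)² + (-1·δr/r)²) = √(0.0100 + 0.00504) = 0.123, so δh = 0.347.
Q = h − w: δQ = √(δh² + δw²) = √(0.121 + 0.00438) = 0.354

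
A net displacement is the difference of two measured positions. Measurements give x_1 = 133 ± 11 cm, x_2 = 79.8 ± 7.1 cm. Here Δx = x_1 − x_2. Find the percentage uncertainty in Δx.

For a sum/difference, combine absolute errors in quadrature:
  (δx_1)² = 121;  (δx_2)² = 50.4
δΔx = √(171) = 13.1 cm
Δx = 53.2 cm, so δΔx/Δx = 13.1/53.2 = 0.246.

24.6%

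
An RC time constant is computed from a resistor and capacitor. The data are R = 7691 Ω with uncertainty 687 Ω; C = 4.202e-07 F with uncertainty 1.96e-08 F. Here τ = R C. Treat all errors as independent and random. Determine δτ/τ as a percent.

Products/powers → add relative errors in quadrature, weighted by exponent:
  (1·δR/R)² = (1×0.0893)² = 0.00798;  (1·δC/C)² = (1×0.0466)² = 0.00218
δτ/τ = √(0.0102) = 0.101

10.1%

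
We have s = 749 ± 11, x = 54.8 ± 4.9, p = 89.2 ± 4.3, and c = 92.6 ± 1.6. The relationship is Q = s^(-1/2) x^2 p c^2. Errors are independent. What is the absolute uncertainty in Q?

For a monomial Q ∝ s^(-1/2), x^2, p, c^2, fractional errors add in quadrature:
  (−½·δs/s)² = (-0.5×0.0147)² = 5.39e-05;  (2·δx/x)² = (2×0.0894)² = 0.0320;  (1·δp/p)² = (1×0.0482)² = 0.00232;  (2·δc/c)² = (2×0.0173)² = 0.00119
δQ/Q = √(0.0356) = 0.189
Q = 8.39e+07, so δQ = 0.189 × 8.39e+07 = 1.58e+07.

1.58e+07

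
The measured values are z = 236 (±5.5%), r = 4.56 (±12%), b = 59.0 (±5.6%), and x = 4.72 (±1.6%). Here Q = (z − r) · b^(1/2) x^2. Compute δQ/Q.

0.0704

Let u = z − r = 231. δu = √(δz² + δr²) = √(168 + 0.299) = 13.0, so δu/u = 0.0561.
Q is then a monomial in u, b, x:
δQ/Q = √((δu/u)² + (½·δb/b)² + (2·δx/x)²) = √(0.00315 + 0.000784 + 0.00102) = 0.0704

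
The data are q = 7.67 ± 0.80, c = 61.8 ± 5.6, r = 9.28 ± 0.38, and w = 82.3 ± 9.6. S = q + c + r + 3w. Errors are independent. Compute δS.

29.4

S is a linear combination, so absolute uncertainties add in quadrature:
  (δq)² = 0.640;  (δc)² = 31.4;  (δr)² = 0.144;  (3·δw)² = 829
δS = √(862) = 29.4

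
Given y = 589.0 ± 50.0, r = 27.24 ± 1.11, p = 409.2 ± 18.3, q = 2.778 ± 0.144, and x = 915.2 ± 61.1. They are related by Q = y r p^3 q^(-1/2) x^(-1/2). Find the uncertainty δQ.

3.69e+09

Products/powers → add relative errors in quadrature, weighted by exponent:
  (1·δy/y)² = (1×0.0849)² = 0.00721;  (1·δr/r)² = (1×0.0407)² = 0.00166;  (3·δp/p)² = (3×0.0447)² = 0.0180;  (−½·δq/q)² = (-0.5×0.0518)² = 0.000672;  (−½·δx/x)² = (-0.5×0.0668)² = 0.00111
δQ/Q = √(0.0287) = 0.169
Q = 2.18e+10, so δQ = 0.169 × 2.18e+10 = 3.69e+09.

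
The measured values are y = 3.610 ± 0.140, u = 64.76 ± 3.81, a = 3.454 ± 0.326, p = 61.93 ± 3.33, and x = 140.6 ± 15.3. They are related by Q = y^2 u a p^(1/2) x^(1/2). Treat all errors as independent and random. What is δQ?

Q is a product of powers, so relative uncertainties combine in quadrature:
  (2·δy/y)² = (2×0.0388)² = 0.00602;  (1·δu/u)² = (1×0.0588)² = 0.00346;  (1·δa/a)² = (1×0.0944)² = 0.00891;  (½·δp/p)² = (0.5×0.0538)² = 0.000723;  (½·δx/x)² = (0.5×0.109)² = 0.00296
δQ/Q = √(0.0221) = 0.149
Q = 272000, so δQ = 0.149 × 272000 = 40400.

40400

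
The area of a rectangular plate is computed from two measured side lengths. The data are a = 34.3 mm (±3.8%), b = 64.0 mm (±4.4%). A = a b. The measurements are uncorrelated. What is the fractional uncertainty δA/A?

0.0581

Products/powers → add relative errors in quadrature, weighted by exponent:
  (1·δa/a)² = (1×0.0380)² = 0.00144;  (1·δb/b)² = (1×0.0440)² = 0.00194
δA/A = √(0.00338) = 0.0581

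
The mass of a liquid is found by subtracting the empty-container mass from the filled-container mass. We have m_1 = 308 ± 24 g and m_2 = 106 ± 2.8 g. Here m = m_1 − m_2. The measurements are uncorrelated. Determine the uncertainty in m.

24.2 g

For a sum/difference, combine absolute errors in quadrature:
  (δm_1)² = 576;  (δm_2)² = 7.84
δm = √(584) = 24.2 g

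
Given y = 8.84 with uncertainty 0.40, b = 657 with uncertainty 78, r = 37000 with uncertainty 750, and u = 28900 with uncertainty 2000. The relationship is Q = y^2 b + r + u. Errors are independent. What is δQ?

Let p = y^2·b = 51300. δp/p = √((2·δy/y)² + (1·δb/b)²) = √(0.00819 + 0.0141) = 0.149, so δp = 7660.
Q = p + r + u: δQ = √(δp² + δr² + δu²) = √(5.87e+07 + 5.62e+05 + 4e+06) = 7960

7960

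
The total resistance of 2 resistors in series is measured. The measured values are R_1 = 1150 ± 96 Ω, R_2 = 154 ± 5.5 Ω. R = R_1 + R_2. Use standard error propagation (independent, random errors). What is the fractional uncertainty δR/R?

0.0737

Sums and differences: (δR)² = Σ (cᵢ δxᵢ)².
  (δR_1)² = 9220;  (δR_2)² = 30.2
δR = √(9250) = 96.2 Ω
R = 1300 Ω, so δR/R = 96.2/1300 = 0.0737.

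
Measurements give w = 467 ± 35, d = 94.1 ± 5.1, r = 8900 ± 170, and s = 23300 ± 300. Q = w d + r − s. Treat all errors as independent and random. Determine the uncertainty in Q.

4080

Let p = w·d = 43900. δp/p = √((1·δw/w)² + (1·δd/d)²) = √(0.00562 + 0.00294) = 0.0925, so δp = 4060.
Q = p + r − s: δQ = √(δp² + δr² + δs²) = √(1.65e+07 + 28900 + 90000) = 4080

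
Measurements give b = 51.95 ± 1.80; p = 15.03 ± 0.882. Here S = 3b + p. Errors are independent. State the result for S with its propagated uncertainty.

S is a linear combination, so absolute uncertainties add in quadrature:
  (3·δb)² = 29.2;  (δp)² = 0.778
δS = √(29.9) = 5.47
S = 170.9.

170.9 ± 5.47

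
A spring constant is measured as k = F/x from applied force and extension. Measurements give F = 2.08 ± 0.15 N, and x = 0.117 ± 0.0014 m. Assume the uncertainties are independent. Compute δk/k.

0.0731

Relative error in a monomial: (δk/k)² = Σ (nᵢ · δxᵢ/xᵢ)².
  (1·δF/F)² = (1×0.0721)² = 0.00520;  (-1·δx/x)² = (-1×0.0120)² = 0.000143
δk/k = √(0.00534) = 0.0731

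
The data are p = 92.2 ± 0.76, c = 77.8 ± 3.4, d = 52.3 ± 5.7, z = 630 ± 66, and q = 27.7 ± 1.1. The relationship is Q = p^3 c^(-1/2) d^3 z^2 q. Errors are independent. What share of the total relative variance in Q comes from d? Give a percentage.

(δQ/Q)² = (3·δp/p)² + (−½·δc/c)² + (3·δd/d)² + (2·δz/z)² + (1·δq/q)²
  p term: (3×0.00824)² = 0.000612
  c term: (-0.5×0.0437)² = 0.000477
  d term: (3×0.109)² = 0.107
  z term: (2×0.105)² = 0.0439
  q term: (1×0.0397)² = 0.00158
Total = 0.153. Share from d = 0.107/0.153 = 0.697.

69.7%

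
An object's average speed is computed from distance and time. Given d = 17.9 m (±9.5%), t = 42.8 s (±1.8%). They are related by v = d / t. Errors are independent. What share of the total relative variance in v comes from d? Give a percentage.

(δv/v)² = (1·δd/d)² + (-1·δt/t)²
  d term: (1×0.0950)² = 0.00903
  t term: (-1×0.0180)² = 0.000324
Total = 0.00935. Share from d = 0.00903/0.00935 = 0.965.

96.5%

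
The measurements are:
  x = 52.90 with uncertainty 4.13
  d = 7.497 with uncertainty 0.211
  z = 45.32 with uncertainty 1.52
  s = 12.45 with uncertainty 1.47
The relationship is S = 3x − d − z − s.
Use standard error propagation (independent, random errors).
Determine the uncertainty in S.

Absolute uncertainties add in quadrature for a linear combination:
  (3·δx)² = 154;  (δd)² = 0.0445;  (δz)² = 2.31;  (δs)² = 2.16
δS = √(158) = 12.6

12.6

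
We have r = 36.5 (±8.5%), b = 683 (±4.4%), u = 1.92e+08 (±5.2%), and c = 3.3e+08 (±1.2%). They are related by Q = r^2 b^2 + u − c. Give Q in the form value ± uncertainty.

(4.83 ± 1.19) × 10^8

Let p = r^2·b^2 = 6.21e+08. δp/p = √((2·δr/r)² + (2·δb/b)²) = √(0.0289 + 0.00774) = 0.191, so δp = 1.19e+08.
Q = p + u − c: δQ = √(δp² + δu² + δc²) = √(1.42e+16 + 9.97e+13 + 1.57e+13) = 1.19e+08
Q = 4.83e+08.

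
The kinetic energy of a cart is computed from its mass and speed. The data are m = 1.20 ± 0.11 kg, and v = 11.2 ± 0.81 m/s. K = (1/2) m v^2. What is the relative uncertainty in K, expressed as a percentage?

17.1%

Products/powers → add relative errors in quadrature, weighted by exponent:
  (1·δm/m)² = (1×0.0917)² = 0.00840;  (2·δv/v)² = (2×0.0723)² = 0.0209
δK/K = √(0.0293) = 0.171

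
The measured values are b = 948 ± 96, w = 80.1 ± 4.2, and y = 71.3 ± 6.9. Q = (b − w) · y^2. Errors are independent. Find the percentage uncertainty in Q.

Let u = b − w = 868. δu = √(δb² + δw²) = √(9220 + 17.6) = 96.1, so δu/u = 0.111.
Q is then a monomial in u, y:
δQ/Q = √((δu/u)² + (2·δy/y)²) = √(0.0123 + 0.0375) = 0.223

22.3%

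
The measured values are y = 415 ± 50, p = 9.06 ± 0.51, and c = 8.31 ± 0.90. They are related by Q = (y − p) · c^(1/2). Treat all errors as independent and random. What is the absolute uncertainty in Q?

Let u = y − p = 406. δu = √(δy² + δp²) = √(2500 + 0.260) = 50.0, so δu/u = 0.123.
Q is then a monomial in u, c:
δQ/Q = √((δu/u)² + (½·δc/c)²) = √(0.0152 + 0.00293) = 0.135
Q = 1170, so δQ = 0.135 × 1170 = 157.

157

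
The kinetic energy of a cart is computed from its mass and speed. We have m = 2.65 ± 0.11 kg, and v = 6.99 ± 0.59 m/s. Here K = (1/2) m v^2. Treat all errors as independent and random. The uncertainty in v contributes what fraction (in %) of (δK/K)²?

94.3%

(δK/K)² = (1·δm/m)² + (2·δv/v)²
  m term: (1×0.0415)² = 0.00172
  v term: (2×0.0844)² = 0.0285
Total = 0.0302. Share from v = 0.0285/0.0302 = 0.943.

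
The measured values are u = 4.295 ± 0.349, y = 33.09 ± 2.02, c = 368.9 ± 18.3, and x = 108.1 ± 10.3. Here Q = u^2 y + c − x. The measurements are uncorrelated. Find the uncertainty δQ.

Let p = u^2·y = 610.4. δp/p = √((2·δu/u)² + (1·δy/y)²) = √(0.0264 + 0.00373) = 0.174, so δp = 106.
Q = p + c − x: δQ = √(δp² + δc² + δx²) = √(11200 + 335 + 106) = 108

108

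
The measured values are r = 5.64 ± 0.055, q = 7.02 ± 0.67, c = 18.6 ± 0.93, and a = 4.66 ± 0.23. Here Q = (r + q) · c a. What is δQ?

Let u = r + q = 12.7. δu = √(δr² + δq²) = √(0.00302 + 0.449) = 0.672, so δu/u = 0.0531.
Q is then a monomial in u, c, a:
δQ/Q = √((δu/u)² + (1·δc/c)² + (1·δa/a)²) = √(0.00282 + 0.00250 + 0.00244) = 0.0881
Q = 1100, so δQ = 0.0881 × 1100 = 96.6.

96.6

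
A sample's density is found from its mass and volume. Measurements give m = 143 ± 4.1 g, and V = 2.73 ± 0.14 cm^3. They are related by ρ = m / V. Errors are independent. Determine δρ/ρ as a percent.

5.88%

For a monomial ρ ∝ m, V^-1, fractional errors add in quadrature:
  (1·δm/m)² = (1×0.0287)² = 0.000822;  (-1·δV/V)² = (-1×0.0513)² = 0.00263
δρ/ρ = √(0.00345) = 0.0588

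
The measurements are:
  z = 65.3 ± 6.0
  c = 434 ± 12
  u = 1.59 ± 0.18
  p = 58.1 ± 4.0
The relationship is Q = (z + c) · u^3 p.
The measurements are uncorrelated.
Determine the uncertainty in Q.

Let w = z + c = 499. δw = √(δz² + δc²) = √(36.0 + 144) = 13.4, so δw/w = 0.0269.
Q is then a monomial in w, u, p:
δQ/Q = √((δw/w)² + (3·δu/u)² + (1·δp/p)²) = √(0.000722 + 0.115 + 0.00474) = 0.348
Q = 1.17e+05, so δQ = 0.348 × 1.17e+05 = 40500.

40500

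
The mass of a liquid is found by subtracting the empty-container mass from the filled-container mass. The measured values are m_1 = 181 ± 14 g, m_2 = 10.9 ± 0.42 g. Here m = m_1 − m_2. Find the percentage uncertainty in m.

For a sum/difference, combine absolute errors in quadrature:
  (δm_1)² = 196;  (δm_2)² = 0.176
δm = √(196) = 14.0 g
m = 170 g, so δm/m = 14.0/170 = 0.0823.

8.23%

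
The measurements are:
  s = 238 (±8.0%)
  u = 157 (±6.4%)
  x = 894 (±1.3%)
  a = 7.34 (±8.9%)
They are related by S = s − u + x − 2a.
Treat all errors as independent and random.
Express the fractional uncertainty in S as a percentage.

2.55%

For a sum/difference, combine absolute errors in quadrature:
  (δs)² = 363;  (δu)² = 101;  (δx)² = 135;  (2·δa)² = 1.71
δS = √(600) = 24.5
S = 960, so δS/S = 24.5/960 = 0.0255.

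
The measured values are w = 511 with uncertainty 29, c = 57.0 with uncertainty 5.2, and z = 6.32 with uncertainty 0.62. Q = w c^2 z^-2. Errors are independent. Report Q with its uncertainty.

41600 ± 11400

Relative error in a monomial: (δQ/Q)² = Σ (nᵢ · δxᵢ/xᵢ)².
  (1·δw/w)² = (1×0.0568)² = 0.00322;  (2·δc/c)² = (2×0.0912)² = 0.0333;  (-2·δz/z)² = (-2×0.0981)² = 0.0385
δQ/Q = √(0.0750) = 0.274
Q = 41600, so δQ = 0.274 × 41600 = 11400.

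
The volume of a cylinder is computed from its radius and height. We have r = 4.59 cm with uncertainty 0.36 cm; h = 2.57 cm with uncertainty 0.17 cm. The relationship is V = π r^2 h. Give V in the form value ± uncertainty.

For a monomial V ∝ r^2, h, fractional errors add in quadrature:
  (2·δr/r)² = (2×0.0784)² = 0.0246;  (1·δh/h)² = (1×0.0661)² = 0.00438
δV/V = √(0.0290) = 0.170
V = 170 cm^3, so δV = 0.170 × 170 = 29.0 cm^3.

170 ± 29.0 cm^3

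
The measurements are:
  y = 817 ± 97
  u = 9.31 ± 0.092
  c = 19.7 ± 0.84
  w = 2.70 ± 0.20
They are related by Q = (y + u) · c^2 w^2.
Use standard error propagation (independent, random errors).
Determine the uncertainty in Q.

4.85e+05

Let h = y + u = 826. δh = √(δy² + δu²) = √(9410 + 0.00846) = 97.0, so δh/h = 0.117.
Q is then a monomial in h, c, w:
δQ/Q = √((δh/h)² + (2·δc/c)² + (2·δw/w)²) = √(0.0138 + 0.00727 + 0.0219) = 0.207
Q = 2.34e+06, so δQ = 0.207 × 2.34e+06 = 4.85e+05.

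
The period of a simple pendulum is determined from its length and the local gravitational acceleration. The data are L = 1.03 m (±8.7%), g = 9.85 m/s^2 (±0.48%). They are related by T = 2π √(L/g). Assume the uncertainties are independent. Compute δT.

0.0885 s

Each factor contributes (exponent × relative error)² to (δT/T)²:
  (½·δL/L)² = (0.5×0.0870)² = 0.00189;  (−½·δg/g)² = (-0.5×0.00480)² = 5.76e-06
δT/T = √(0.00190) = 0.0436
T = 2.03 s, so δT = 0.0436 × 2.03 = 0.0885 s.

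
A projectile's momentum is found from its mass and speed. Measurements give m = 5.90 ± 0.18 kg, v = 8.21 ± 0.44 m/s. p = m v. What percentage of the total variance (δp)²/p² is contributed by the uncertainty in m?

(δp/p)² = (1·δm/m)² + (1·δv/v)²
  m term: (1×0.0305)² = 0.000931
  v term: (1×0.0536)² = 0.00287
Total = 0.00380. Share from m = 0.000931/0.00380 = 0.245.

24.5%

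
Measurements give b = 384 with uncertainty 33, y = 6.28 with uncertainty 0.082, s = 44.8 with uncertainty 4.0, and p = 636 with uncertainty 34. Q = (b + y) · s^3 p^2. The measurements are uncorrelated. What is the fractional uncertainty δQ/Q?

Let u = b + y = 390. δu = √(δb² + δy²) = √(1090 + 0.00672) = 33.0, so δu/u = 0.0846.
Q is then a monomial in u, s, p:
δQ/Q = √((δu/u)² + (3·δs/s)² + (2·δp/p)²) = √(0.00715 + 0.0717 + 0.0114) = 0.301

0.301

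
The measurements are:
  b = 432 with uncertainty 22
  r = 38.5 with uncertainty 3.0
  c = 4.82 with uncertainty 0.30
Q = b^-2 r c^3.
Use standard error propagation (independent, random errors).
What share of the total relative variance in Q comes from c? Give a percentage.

67.9%

(δQ/Q)² = (-2·δb/b)² + (1·δr/r)² + (3·δc/c)²
  b term: (-2×0.0509)² = 0.0104
  r term: (1×0.0779)² = 0.00607
  c term: (3×0.0622)² = 0.0349
Total = 0.0513. Share from c = 0.0349/0.0513 = 0.679.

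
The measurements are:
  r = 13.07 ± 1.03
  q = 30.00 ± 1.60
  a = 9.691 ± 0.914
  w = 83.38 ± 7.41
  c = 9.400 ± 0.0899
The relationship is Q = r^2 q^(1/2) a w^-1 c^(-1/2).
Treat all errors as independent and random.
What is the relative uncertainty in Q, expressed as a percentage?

20.6%

Q is a product of powers, so relative uncertainties combine in quadrature:
  (2·δr/r)² = (2×0.0788)² = 0.0248;  (½·δq/q)² = (0.5×0.0533)² = 0.000711;  (1·δa/a)² = (1×0.0943)² = 0.00890;  (-1·δw/w)² = (-1×0.0889)² = 0.00790;  (−½·δc/c)² = (-0.5×0.00956)² = 2.29e-05
δQ/Q = √(0.0424) = 0.206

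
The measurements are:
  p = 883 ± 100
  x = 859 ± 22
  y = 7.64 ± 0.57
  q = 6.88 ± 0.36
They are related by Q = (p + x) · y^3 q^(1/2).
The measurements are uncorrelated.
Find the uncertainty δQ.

Let u = p + x = 1740. δu = √(δp² + δx²) = √(10000 + 484) = 102, so δu/u = 0.0588.
Q is then a monomial in u, y, q:
δQ/Q = √((δu/u)² + (3·δy/y)² + (½·δq/q)²) = √(0.00345 + 0.0501 + 0.000684) = 0.233
Q = 2.04e+06, so δQ = 0.233 × 2.04e+06 = 4.75e+05.

4.75e+05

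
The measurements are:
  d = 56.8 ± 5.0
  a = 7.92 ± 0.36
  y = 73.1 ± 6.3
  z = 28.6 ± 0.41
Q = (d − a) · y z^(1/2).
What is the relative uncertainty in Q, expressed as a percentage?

13.4%

Let u = d − a = 48.9. δu = √(δd² + δa²) = √(25.0 + 0.130) = 5.01, so δu/u = 0.103.
Q is then a monomial in u, y, z:
δQ/Q = √((δu/u)² + (1·δy/y)² + (½·δz/z)²) = √(0.0105 + 0.00743 + 5.14e-05) = 0.134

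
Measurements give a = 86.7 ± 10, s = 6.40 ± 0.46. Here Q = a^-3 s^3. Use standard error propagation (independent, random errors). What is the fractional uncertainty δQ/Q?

0.408

Q is a product of powers, so relative uncertainties combine in quadrature:
  (-3·δa/a)² = (-3×0.115)² = 0.120;  (3·δs/s)² = (3×0.0719)² = 0.0465
δQ/Q = √(0.166) = 0.408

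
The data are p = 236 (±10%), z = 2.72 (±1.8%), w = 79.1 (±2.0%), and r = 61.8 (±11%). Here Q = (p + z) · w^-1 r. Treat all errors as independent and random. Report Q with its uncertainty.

Let u = p + z = 239. δu = √(δp² + δz²) = √(557 + 0.00240) = 23.6, so δu/u = 0.0989.
Q is then a monomial in u, w, r:
δQ/Q = √((δu/u)² + (-1·δw/w)² + (1·δr/r)²) = √(0.00977 + 0.000400 + 0.0121) = 0.149
Q = 187, so δQ = 0.149 × 187 = 27.8.

187 ± 27.8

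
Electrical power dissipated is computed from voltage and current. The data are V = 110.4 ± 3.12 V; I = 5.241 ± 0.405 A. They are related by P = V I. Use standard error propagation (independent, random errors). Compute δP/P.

Relative error in a monomial: (δP/P)² = Σ (nᵢ · δxᵢ/xᵢ)².
  (1·δV/V)² = (1×0.0283)² = 0.000799;  (1·δI/I)² = (1×0.0773)² = 0.00597
δP/P = √(0.00677) = 0.0823

0.0823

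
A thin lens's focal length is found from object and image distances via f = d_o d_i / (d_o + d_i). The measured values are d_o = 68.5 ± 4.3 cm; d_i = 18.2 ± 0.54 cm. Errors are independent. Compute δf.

0.387 cm

∂f/∂d_o = (d_i/(d_o+d_i))² = 0.0441;  ∂f/∂d_i = (d_o/(d_o+d_i))² = 0.624
δf = √((∂f/∂d_o · δd_o)² + (∂f/∂d_i · δd_i)²) = √(0.0359 + 0.114) = 0.387 cm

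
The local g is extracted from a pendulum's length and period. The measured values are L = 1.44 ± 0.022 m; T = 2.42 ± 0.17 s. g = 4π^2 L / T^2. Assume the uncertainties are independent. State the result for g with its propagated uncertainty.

For a monomial g ∝ L, T^-2, fractional errors add in quadrature:
  (1·δL/L)² = (1×0.0153)² = 0.000233;  (-2·δT/T)² = (-2×0.0702)² = 0.0197
δg/g = √(0.0200) = 0.141
g = 9.71 m/s^2, so δg = 0.141 × 9.71 = 1.37 m/s^2.

9.71 ± 1.37 m/s^2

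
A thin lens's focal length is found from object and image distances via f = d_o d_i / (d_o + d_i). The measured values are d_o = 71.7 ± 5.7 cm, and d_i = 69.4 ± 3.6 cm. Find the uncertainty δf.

1.66 cm

∂f/∂d_o = (d_i/(d_o+d_i))² = 0.242;  ∂f/∂d_i = (d_o/(d_o+d_i))² = 0.258
δf = √((∂f/∂d_o · δd_o)² + (∂f/∂d_i · δd_i)²) = √(1.90 + 0.864) = 1.66 cm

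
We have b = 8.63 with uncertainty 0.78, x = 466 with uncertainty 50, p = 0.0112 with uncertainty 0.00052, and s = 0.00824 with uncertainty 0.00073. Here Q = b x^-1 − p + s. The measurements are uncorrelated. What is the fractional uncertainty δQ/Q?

Let w = b·x^-1 = 0.0185. δw/w = √((1·δb/b)² + (-1·δx/x)²) = √(0.00817 + 0.0115) = 0.140, so δw = 0.00260.
Q = w − p + s: δQ = √(δw² + δp² + δs²) = √(6.75e-06 + 2.7e-07 + 5.33e-07) = 0.00275
Q = 0.0156, so δQ/Q = 0.00275/0.0156 = 0.177.

0.177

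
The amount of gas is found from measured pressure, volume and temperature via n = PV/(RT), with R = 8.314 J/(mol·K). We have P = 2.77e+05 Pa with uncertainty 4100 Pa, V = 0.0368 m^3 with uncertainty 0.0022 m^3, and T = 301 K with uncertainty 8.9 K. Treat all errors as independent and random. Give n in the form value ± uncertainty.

4.07 ± 0.278 mol

Since n is a product/quotient, work with relative uncertainties:
  (1·δP/P)² = (1×0.0148)² = 0.000219;  (1·δV/V)² = (1×0.0598)² = 0.00357;  (-1·δT/T)² = (-1×0.0296)² = 0.000874
δn/n = √(0.00467) = 0.0683
n = 4.07 mol, so δn = 0.0683 × 4.07 = 0.278 mol.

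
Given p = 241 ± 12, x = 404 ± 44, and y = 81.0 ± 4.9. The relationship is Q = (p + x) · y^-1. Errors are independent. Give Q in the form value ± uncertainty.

Let u = p + x = 645. δu = √(δp² + δx²) = √(144 + 1940) = 45.6, so δu/u = 0.0707.
Q is then a monomial in u, y:
δQ/Q = √((δu/u)² + (-1·δy/y)²) = √(0.00500 + 0.00366) = 0.0931
Q = 7.96, so δQ = 0.0931 × 7.96 = 0.741.

7.96 ± 0.741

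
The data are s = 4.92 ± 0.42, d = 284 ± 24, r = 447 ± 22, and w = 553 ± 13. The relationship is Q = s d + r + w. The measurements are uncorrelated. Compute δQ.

Let p = s·d = 1400. δp/p = √((1·δs/s)² + (1·δd/d)²) = √(0.00729 + 0.00714) = 0.120, so δp = 168.
Q = p + r + w: δQ = √(δp² + δr² + δw²) = √(28200 + 484 + 169) = 170

170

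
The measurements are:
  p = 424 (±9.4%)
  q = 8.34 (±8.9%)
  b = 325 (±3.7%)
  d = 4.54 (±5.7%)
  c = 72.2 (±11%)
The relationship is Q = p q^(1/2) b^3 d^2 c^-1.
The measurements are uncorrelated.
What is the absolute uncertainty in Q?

2.64e+09

Relative error in a monomial: (δQ/Q)² = Σ (nᵢ · δxᵢ/xᵢ)².
  (1·δp/p)² = (1×0.0940)² = 0.00884;  (½·δq/q)² = (0.5×0.0890)² = 0.00198;  (3·δb/b)² = (3×0.0370)² = 0.0123;  (2·δd/d)² = (2×0.0570)² = 0.0130;  (-1·δc/c)² = (-1×0.110)² = 0.0121
δQ/Q = √(0.0482) = 0.220
Q = 1.2e+10, so δQ = 0.220 × 1.2e+10 = 2.64e+09.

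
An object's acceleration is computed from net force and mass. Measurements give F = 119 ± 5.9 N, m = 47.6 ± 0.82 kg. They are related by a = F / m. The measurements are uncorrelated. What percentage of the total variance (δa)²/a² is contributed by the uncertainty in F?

89.2%

(δa/a)² = (1·δF/F)² + (-1·δm/m)²
  F term: (1×0.0496)² = 0.00246
  m term: (-1×0.0172)² = 0.000297
Total = 0.00275. Share from F = 0.00246/0.00275 = 0.892.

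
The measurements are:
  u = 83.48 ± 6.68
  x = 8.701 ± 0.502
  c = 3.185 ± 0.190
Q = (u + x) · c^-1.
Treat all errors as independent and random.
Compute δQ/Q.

Let w = u + x = 92.18. δw = √(δu² + δx²) = √(44.6 + 0.252) = 6.70, so δw/w = 0.0727.
Q is then a monomial in w, c:
δQ/Q = √((δw/w)² + (-1·δc/c)²) = √(0.00528 + 0.00356) = 0.0940

0.0940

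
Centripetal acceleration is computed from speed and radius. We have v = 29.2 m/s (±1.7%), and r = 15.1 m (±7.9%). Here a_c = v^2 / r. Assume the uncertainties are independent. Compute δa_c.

Each factor contributes (exponent × relative error)² to (δa_c/a_c)²:
  (2·δv/v)² = (2×0.0170)² = 0.00116;  (-1·δr/r)² = (-1×0.0790)² = 0.00624
δa_c/a_c = √(0.00740) = 0.0860
a_c = 56.5 m/s^2, so δa_c = 0.0860 × 56.5 = 4.86 m/s^2.

4.86 m/s^2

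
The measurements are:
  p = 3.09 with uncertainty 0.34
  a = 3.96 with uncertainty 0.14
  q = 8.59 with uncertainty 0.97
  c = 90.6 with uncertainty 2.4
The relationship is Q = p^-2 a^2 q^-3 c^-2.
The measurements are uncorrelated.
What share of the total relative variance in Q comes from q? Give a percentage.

(δQ/Q)² = (-2·δp/p)² + (2·δa/a)² + (-3·δq/q)² + (-2·δc/c)²
  p term: (-2×0.110)² = 0.0484
  a term: (2×0.0354)² = 0.00500
  q term: (-3×0.113)² = 0.115
  c term: (-2×0.0265)² = 0.00281
Total = 0.171. Share from q = 0.115/0.171 = 0.671.

67.1%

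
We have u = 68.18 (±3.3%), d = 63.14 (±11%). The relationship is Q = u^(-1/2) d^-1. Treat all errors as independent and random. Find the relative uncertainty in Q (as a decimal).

0.111

Relative error in a monomial: (δQ/Q)² = Σ (nᵢ · δxᵢ/xᵢ)².
  (−½·δu/u)² = (-0.5×0.0330)² = 0.000272;  (-1·δd/d)² = (-1×0.110)² = 0.0121
δQ/Q = √(0.0124) = 0.111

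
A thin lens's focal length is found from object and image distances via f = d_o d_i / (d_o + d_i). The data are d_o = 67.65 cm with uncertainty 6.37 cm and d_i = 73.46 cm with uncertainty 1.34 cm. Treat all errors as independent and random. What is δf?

1.75 cm

∂f/∂d_o = (d_i/(d_o+d_i))² = 0.271;  ∂f/∂d_i = (d_o/(d_o+d_i))² = 0.230
δf = √((∂f/∂d_o · δd_o)² + (∂f/∂d_i · δd_i)²) = √(2.98 + 0.0949) = 1.75 cm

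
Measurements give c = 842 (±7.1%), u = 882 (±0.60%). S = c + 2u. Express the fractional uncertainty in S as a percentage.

Absolute uncertainties add in quadrature for a linear combination:
  (δc)² = 3570;  (2·δu)² = 112
δS = √(3690) = 60.7
S = 2610, so δS/S = 60.7/2610 = 0.0233.

2.33%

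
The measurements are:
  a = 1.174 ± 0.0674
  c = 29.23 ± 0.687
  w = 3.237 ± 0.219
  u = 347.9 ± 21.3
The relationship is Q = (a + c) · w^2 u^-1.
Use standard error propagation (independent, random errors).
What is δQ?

Let h = a + c = 30.40. δh = √(δa² + δc²) = √(0.00454 + 0.472) = 0.690, so δh/h = 0.0227.
Q is then a monomial in h, w, u:
δQ/Q = √((δh/h)² + (2·δw/w)² + (-1·δu/u)²) = √(0.000515 + 0.0183 + 0.00375) = 0.150
Q = 0.9157, so δQ = 0.150 × 0.9157 = 0.138.

0.138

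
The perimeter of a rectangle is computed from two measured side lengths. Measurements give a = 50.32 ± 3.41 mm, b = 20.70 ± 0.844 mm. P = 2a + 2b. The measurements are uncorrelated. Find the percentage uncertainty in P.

Each term contributes (cᵢ δxᵢ)² to (δP)²:
  (2·δa)² = 46.5;  (2·δb)² = 2.85
δP = √(49.4) = 7.03 mm
P = 142.0 mm, so δP/P = 7.03/142.0 = 0.0495.

4.95%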